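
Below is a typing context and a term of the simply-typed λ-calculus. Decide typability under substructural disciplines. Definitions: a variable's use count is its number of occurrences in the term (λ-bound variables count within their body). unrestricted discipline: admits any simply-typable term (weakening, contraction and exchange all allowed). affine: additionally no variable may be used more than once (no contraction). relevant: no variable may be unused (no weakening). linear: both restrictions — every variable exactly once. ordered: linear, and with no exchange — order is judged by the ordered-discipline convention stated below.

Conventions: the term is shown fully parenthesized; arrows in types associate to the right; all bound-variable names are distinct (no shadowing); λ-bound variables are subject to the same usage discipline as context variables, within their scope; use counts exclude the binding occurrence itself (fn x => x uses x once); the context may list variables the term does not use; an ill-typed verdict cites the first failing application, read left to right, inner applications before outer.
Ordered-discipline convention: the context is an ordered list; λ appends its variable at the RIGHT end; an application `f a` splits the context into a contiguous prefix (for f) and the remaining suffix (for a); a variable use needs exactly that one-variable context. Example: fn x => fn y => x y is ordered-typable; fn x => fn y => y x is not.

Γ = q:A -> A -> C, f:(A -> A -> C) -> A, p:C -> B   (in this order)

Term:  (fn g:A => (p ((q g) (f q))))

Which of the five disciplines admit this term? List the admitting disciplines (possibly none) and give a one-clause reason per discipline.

admitted by: relevant, unrestricted
use counts: q ×2, f ×1, p ×1, g (λ-bound) ×1
order of uses: p, q, g, f, q
typing: well-typed at A -> B
ordered ✗ (q ×2 used more than once (contraction))
linear ✗ (q ×2 used more than once (contraction))
affine ✗ (q ×2 used more than once (contraction))
relevant ✓ (q, f, p, g: all used, weakening unneeded)
unrestricted ✓ (simply typable at A -> B; W, C, E all held)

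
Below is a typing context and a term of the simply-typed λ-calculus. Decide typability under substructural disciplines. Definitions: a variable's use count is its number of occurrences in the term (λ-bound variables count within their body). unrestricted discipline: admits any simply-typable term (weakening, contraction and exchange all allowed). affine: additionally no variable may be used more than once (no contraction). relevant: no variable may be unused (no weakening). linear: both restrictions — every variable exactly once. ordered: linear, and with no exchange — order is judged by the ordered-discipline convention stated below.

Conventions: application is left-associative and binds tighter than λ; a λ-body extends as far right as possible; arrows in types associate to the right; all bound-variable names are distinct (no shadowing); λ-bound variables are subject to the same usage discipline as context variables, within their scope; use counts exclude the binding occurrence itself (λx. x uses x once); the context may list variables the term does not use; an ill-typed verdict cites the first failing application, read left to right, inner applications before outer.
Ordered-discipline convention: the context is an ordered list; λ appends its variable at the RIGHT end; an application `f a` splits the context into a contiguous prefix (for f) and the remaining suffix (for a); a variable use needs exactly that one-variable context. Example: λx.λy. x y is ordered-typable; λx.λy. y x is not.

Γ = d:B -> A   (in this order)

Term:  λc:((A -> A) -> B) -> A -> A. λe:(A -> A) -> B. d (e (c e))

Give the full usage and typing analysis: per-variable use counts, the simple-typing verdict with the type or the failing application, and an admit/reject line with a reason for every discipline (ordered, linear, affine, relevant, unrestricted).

counts: d: 1, c [bound]: 1, e [bound]: 2
uses in reading order: d, e, c, e
typing: ✓ — (((A -> A) -> B) -> A -> A) -> ((A -> A) -> B) -> A
ordered: ✗ — uses contraction: e ×2
linear: ✗ — uses contraction: e ×2
affine: ✗ — uses contraction: e ×2
relevant: ✓ — none of d, c, e goes unused
unrestricted: ✓ — simply typable at (((A -> A) -> B) -> A -> A) -> ((A -> A) -> B) -> A; W, C, E all held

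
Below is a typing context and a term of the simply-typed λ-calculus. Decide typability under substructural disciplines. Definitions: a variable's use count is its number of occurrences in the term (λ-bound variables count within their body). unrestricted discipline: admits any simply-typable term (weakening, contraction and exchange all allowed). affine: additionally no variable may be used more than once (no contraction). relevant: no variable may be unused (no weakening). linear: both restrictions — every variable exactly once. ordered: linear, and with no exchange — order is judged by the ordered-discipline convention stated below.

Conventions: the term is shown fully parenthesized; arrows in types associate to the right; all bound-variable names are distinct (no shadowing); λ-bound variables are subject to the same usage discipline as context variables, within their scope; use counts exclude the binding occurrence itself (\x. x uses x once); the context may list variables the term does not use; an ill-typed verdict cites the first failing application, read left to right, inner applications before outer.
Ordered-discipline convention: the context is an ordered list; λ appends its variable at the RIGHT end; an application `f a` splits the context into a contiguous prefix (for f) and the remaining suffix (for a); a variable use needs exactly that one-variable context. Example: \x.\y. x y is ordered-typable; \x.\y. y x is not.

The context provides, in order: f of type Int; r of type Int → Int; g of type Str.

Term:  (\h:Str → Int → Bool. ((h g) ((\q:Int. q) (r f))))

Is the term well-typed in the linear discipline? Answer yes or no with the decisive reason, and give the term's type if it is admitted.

yes — each of f, r, g, h, q used exactly once; term : (Str → Int → Bool) → Bool
usage: f=1; r=1; g=1; h [bound]=1; q [bound]=1
use order (left to right): h, g, q, r, f
typing: well-typed — term : (Str → Int → Bool) → Bool
summary: ordered ✗, linear ✓, affine ✓, relevant ✓, unrestricted ✓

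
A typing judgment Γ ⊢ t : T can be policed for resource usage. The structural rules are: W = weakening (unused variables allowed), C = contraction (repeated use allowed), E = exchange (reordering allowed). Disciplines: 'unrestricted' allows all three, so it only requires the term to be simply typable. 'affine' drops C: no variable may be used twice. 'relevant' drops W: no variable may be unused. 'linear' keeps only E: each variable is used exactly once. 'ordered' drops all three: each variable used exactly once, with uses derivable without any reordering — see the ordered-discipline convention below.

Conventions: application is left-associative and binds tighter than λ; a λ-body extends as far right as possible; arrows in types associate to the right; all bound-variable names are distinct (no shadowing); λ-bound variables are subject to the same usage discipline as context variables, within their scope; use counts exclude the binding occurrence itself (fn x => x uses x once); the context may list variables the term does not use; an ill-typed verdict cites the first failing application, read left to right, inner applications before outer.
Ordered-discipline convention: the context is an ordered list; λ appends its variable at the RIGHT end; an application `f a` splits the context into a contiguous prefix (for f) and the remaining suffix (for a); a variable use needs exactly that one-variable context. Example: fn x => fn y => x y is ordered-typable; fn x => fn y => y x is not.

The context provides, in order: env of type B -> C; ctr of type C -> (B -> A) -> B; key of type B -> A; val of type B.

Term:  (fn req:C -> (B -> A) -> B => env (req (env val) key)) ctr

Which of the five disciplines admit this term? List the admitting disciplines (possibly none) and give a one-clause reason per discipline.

admitting disciplines: relevant, unrestricted
variable uses: env: 2, ctr: 1, key: 1, val: 1, req [bound]: 1
left-to-right use order: env, req, env, val, key, ctr
typing: well-typed — term : C
ordered: ✗ — repeated use of env ×2
linear: ✗ — repeated use of env ×2
affine: ✗ — repeated use of env ×2
relevant: ✓ — env, ctr, key, val, req: all used, weakening unneeded
unrestricted: ✓ — simply typable at C; W, C, E all held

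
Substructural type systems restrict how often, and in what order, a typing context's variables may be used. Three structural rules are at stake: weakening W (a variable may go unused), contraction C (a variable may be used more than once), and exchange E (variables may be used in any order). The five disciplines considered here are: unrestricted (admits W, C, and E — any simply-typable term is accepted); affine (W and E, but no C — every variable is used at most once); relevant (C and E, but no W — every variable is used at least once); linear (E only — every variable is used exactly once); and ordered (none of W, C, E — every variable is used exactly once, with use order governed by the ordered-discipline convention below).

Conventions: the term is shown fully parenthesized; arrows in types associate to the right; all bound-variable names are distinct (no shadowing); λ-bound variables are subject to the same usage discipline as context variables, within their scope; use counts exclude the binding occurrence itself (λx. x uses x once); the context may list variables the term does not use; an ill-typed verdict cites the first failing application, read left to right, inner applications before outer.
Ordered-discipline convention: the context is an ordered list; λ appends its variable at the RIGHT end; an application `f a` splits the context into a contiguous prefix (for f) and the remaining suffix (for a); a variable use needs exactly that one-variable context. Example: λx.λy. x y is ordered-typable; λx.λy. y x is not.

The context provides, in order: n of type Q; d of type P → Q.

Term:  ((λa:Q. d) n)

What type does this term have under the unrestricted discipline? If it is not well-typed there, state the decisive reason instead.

term : P → Q
use counts: n=1; d=1; a (λ-bound)=0
order of uses: d, n
typing: well-typed at P → Q
across the five disciplines: ordered ✗, linear ✗, affine ✓, relevant ✗, unrestricted ✓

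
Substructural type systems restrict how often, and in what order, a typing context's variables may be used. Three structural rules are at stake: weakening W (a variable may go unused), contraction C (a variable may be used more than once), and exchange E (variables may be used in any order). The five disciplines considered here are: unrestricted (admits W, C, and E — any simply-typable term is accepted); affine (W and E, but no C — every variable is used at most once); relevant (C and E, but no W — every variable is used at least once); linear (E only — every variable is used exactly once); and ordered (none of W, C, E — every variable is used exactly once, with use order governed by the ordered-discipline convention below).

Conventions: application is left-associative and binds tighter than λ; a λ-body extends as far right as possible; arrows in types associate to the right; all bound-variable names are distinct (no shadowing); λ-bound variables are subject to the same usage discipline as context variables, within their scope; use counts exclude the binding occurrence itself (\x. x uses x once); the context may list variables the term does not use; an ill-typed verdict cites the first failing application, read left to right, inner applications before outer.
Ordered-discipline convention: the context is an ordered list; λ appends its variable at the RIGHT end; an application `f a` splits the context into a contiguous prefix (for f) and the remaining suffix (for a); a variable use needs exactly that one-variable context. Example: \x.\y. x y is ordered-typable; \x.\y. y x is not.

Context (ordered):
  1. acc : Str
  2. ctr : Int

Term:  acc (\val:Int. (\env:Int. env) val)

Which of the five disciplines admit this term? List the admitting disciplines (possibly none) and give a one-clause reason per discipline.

accepted by: none
counts: acc: 1; ctr: 0; val [bound]: 1; env [bound]: 1
use order (left to right): acc, env, val
typing: ill-typed: can't apply a value of type Str
ordered: ✗, not simply typable
linear: ✗, fails simple typing
affine: ✗, a type mismatch blocks all five
relevant: ✗, the type mismatch rejects it
unrestricted: ✗, not simply typable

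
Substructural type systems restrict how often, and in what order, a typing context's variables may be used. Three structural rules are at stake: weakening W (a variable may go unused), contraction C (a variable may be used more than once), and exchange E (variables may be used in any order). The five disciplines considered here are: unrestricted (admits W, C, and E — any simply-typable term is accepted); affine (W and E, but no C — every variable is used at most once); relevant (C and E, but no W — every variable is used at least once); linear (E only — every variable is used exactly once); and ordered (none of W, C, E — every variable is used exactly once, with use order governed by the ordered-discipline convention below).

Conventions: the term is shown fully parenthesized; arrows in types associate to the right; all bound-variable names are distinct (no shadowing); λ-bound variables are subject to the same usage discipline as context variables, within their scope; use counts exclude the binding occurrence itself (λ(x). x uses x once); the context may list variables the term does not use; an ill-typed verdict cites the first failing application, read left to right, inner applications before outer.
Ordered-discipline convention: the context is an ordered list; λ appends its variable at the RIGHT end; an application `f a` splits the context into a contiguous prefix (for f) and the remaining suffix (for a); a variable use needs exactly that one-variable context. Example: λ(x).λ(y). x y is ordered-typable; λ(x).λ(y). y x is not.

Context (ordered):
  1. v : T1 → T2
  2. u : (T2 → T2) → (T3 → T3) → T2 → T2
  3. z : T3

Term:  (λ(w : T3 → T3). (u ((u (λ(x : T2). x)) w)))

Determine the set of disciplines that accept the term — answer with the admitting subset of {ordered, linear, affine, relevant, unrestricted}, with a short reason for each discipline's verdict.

admitted in: unrestricted
variable uses: v: 0×; u: 2×; z: 0×; w (λ-bound): 1×; x (λ-bound): 1×
left-to-right use order: u, u, x, w
typing: well-typed at (T3 → T3) → (T3 → T3) → T2 → T2
ordered: ✗ — u ×2 used more than once (contraction); v, z never used (weakening)
linear: ✗ — u ×2 used more than once (contraction); v, z never used (weakening)
affine: ✗ — u ×2 used more than once (contraction)
relevant: ✗ — v, z never used (weakening)
unrestricted: ✓ — simply typable at (T3 → T3) → (T3 → T3) → T2 → T2; W, C, E all held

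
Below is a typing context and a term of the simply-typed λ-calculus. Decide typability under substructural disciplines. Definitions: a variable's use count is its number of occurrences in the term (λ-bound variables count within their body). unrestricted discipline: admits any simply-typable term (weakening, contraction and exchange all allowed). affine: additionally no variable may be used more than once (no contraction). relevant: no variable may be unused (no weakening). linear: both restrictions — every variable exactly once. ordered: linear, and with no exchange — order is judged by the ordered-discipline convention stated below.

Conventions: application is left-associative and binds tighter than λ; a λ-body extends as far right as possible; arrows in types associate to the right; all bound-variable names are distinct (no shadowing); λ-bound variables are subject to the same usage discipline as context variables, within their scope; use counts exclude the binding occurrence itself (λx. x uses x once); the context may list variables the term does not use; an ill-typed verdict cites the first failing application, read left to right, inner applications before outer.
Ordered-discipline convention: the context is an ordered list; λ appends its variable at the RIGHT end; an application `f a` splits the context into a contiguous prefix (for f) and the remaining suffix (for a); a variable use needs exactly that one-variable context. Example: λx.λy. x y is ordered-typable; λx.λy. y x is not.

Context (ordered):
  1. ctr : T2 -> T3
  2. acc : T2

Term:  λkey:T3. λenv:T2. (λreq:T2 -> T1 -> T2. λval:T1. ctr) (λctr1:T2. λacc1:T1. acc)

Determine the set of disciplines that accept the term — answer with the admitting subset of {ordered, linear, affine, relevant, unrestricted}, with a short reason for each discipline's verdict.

admitting disciplines: affine, unrestricted
use counts: ctr: 1; acc: 1; key (λ-bound): 0; env (λ-bound): 0; req (λ-bound): 0; val (λ-bound): 0; ctr1 (λ-bound): 0; acc1 (λ-bound): 0
order of uses: ctr, acc
typing: the term checks, with type T3 -> T2 -> T1 -> T2 -> T3
ordered: ✗ — key, env, req, val, ctr1, acc1 left unused
linear: ✗ — key, env, req, val, ctr1, acc1 left unused
affine: ✓ — none of ctr, acc, key, env, req, val, ctr1, acc1 used more than once
relevant: ✗ — key, env, req, val, ctr1, acc1 left unused
unrestricted: ✓ — simply typable at T3 -> T2 -> T1 -> T2 -> T3; W, C, E all held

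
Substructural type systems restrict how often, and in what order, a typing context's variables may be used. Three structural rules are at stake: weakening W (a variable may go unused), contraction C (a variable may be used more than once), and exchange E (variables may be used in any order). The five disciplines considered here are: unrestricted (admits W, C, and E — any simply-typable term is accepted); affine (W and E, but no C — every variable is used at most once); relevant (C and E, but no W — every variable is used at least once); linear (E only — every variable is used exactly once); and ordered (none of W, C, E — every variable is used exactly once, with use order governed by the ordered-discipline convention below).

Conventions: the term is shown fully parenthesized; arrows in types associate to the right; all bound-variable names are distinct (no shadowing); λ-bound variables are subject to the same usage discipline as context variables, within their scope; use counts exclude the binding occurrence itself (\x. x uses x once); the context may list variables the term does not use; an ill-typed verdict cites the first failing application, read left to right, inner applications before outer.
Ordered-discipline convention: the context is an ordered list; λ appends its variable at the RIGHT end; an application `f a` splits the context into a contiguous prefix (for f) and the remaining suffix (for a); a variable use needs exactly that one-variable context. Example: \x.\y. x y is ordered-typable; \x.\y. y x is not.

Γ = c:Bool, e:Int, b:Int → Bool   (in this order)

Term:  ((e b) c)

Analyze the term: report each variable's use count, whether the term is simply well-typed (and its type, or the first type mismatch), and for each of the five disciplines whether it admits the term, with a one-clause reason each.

usage: c ×1; e ×1; b ×1
left-to-right use order: e, b, c
typing: ill-typed: applying a non-function (Int)
ordered: ✗ — a type mismatch blocks all five
linear: ✗ — the type mismatch rejects it
affine: ✗ — not simply typable
relevant: ✗ — fails simple typing
unrestricted: ✗ — a type mismatch blocks all five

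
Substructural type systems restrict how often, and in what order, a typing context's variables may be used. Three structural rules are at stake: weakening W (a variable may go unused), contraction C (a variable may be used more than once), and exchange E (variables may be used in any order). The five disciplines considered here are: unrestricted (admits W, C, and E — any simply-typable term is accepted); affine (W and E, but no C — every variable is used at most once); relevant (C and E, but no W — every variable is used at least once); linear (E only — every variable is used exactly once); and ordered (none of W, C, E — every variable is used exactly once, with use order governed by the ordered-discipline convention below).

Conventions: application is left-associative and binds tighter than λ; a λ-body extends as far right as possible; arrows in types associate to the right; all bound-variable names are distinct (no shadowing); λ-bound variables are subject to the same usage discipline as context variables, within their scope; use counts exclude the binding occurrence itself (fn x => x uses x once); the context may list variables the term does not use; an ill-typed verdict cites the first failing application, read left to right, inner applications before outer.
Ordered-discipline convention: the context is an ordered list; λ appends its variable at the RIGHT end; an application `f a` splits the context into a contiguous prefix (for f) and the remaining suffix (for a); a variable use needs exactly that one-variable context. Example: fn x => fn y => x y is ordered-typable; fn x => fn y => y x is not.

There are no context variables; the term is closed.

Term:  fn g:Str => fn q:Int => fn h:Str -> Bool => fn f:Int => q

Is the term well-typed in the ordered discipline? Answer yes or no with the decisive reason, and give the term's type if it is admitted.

no — unused: g, h, f — weakening required
use counts: g [bound]: 0, q [bound]: 1, h [bound]: 0, f [bound]: 0
order of uses: q
typing: ✓ — Str -> Int -> (Str -> Bool) -> Int -> Int
across the five disciplines: ordered ✗; linear ✗; affine ✓; relevant ✗; unrestricted ✓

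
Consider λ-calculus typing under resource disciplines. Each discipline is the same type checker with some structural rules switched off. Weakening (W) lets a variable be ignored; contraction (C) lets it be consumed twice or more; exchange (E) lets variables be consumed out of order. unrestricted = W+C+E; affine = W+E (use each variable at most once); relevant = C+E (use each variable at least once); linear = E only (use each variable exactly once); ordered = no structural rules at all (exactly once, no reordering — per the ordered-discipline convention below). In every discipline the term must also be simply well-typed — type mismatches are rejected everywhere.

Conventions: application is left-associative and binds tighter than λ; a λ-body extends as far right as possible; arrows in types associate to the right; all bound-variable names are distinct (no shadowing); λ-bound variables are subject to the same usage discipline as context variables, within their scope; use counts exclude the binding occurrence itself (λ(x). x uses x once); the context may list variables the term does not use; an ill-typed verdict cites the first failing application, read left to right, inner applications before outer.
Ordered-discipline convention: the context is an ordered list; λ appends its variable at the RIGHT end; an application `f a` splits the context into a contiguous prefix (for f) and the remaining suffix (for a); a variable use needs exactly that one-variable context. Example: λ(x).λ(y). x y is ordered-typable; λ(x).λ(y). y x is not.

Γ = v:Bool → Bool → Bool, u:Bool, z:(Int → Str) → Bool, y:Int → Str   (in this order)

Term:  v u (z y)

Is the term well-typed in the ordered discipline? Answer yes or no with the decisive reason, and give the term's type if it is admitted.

yes — one use each (v, u, z, y); ordered split holds; term : Bool
use counts: v: 1, u: 1, z: 1, y: 1
use order (left to right): v, u, z, y
typing: the term checks, with type Bool
across the five disciplines: ordered ✓ · linear ✓ · affine ✓ · relevant ✓ · unrestricted ✓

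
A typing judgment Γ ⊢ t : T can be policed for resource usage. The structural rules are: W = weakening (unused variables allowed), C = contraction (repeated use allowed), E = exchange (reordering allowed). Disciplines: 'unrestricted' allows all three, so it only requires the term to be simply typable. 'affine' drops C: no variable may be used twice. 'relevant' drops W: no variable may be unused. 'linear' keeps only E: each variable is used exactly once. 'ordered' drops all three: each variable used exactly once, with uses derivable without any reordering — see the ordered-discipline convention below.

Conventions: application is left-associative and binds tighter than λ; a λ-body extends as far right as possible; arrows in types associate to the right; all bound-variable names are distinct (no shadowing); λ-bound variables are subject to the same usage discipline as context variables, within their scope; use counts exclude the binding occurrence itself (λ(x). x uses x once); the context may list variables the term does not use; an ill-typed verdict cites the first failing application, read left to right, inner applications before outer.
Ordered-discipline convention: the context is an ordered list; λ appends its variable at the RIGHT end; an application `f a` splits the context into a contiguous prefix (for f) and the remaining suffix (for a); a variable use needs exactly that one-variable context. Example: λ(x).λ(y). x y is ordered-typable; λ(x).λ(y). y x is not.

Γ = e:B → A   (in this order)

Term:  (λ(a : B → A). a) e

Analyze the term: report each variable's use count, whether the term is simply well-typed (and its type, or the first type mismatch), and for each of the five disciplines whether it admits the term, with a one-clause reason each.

usage: e: 1×, a (bound): 1×
left-to-right use order: a, e
typing: the term checks, with type B → A
ordered: ✓, e, a once each; derivable with no W/C/E
linear: ✓, exactly-once usage across e, a
affine: ✓, e, a: no repeats, contraction unneeded
relevant: ✓, every one of e, a appears
unrestricted: ✓, well-typed at B → A; no restrictions here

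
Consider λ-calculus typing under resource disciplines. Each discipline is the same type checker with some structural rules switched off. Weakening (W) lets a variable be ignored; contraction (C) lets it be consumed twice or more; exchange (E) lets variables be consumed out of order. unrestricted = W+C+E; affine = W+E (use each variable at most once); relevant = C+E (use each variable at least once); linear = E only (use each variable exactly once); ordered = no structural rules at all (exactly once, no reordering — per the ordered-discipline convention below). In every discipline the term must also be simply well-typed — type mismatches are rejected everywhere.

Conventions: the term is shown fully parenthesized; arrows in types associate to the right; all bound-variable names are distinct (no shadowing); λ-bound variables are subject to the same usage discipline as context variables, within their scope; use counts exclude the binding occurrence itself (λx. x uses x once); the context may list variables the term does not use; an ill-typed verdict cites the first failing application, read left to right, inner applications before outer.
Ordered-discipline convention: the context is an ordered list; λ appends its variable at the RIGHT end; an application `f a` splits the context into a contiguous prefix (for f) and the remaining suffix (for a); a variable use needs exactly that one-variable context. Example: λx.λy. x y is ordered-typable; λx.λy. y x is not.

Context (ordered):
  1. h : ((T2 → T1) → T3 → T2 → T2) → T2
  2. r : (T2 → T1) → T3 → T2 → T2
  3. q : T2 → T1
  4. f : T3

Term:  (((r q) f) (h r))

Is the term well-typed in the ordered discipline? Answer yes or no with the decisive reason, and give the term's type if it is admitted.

no — needs contraction — r ×2
counts: h=1; r=2; q=1; f=1
order of uses: r, q, f, h, r
typing: the term checks, with type T2
per-discipline verdicts: ordered ✗, linear ✗, affine ✗, relevant ✓, unrestricted ✓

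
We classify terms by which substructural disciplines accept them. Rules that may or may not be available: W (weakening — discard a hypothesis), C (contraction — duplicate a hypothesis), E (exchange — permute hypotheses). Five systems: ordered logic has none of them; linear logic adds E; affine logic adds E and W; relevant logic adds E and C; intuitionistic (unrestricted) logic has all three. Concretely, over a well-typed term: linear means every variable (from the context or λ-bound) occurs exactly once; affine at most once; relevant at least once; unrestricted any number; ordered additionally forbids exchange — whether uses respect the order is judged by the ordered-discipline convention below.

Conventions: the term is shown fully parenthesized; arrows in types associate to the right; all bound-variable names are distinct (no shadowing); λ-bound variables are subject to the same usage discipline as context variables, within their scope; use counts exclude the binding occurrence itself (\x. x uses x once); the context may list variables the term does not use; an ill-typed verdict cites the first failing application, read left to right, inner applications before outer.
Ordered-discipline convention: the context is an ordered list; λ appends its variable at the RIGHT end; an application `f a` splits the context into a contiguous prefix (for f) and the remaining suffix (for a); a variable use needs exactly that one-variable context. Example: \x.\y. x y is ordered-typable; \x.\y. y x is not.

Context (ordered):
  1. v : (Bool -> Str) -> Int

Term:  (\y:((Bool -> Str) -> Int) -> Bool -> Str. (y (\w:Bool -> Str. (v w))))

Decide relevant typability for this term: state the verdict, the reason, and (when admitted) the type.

yes — at least one use each (v, y, w); term : (((Bool -> Str) -> Int) -> Bool -> Str) -> Bool -> Str
use counts: v: 1, y (bound): 1, w (bound): 1
use order (left to right): y, v, w
typing: well-typed — term : (((Bool -> Str) -> Int) -> Bool -> Str) -> Bool -> Str
all disciplines: ordered ✗; linear ✓; affine ✓; relevant ✓; unrestricted ✓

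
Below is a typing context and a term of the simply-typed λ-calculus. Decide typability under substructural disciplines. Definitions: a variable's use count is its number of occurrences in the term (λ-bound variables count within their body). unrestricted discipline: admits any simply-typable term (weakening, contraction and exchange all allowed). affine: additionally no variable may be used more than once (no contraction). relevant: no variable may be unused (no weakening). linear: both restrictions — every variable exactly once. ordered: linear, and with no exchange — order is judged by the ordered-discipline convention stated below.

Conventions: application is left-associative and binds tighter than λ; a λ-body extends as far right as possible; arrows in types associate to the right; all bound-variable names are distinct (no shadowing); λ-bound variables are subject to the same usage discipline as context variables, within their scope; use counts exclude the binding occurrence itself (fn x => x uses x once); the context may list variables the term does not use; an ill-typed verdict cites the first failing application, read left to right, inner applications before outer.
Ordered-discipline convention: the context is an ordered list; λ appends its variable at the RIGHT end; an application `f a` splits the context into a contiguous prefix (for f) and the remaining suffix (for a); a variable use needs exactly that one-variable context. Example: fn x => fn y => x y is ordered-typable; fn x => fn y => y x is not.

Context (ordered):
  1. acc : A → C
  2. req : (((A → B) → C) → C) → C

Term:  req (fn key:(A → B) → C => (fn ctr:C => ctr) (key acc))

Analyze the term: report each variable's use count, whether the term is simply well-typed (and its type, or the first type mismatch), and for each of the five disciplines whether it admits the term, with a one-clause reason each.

use counts: acc: 1×; req: 1×; key (λ-bound): 1×; ctr (λ-bound): 1×
order of uses: req, ctr, key, acc
typing: ill-typed: argument of type A → C where A → B is required
ordered: ✗, a type mismatch blocks all five
linear: ✗, the type mismatch rejects it
affine: ✗, not simply typable
relevant: ✗, fails simple typing
unrestricted: ✗, a type mismatch blocks all five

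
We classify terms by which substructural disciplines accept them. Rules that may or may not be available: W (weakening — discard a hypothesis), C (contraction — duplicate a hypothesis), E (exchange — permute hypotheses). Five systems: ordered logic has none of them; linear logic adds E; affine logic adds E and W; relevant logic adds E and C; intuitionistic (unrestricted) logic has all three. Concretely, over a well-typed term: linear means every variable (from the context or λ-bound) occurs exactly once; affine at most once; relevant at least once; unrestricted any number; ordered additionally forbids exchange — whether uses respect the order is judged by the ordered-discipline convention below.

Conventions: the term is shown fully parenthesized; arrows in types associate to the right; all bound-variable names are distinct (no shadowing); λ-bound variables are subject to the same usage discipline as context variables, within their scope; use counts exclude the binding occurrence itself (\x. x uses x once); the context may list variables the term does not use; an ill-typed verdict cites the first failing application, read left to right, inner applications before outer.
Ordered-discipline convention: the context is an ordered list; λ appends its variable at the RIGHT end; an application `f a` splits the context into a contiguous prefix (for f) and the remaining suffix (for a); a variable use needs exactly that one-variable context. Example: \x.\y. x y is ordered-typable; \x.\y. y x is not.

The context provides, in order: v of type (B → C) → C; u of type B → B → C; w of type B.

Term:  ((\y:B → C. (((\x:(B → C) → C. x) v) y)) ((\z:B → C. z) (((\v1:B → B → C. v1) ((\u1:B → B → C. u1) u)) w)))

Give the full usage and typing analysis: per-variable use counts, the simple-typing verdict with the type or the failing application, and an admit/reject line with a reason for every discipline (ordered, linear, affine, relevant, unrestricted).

use counts: v: 1×, u: 1×, w: 1×, y [bound]: 1×, x [bound]: 1×, z [bound]: 1×, v1 [bound]: 1×, u1 [bound]: 1×
use order (left to right): x, v, y, z, v1, u1, u, w
typing: well-typed at C
ordered ✓ (one use each (v, u, w, y, x, z, v1, u1); ordered split holds)
linear ✓ (v, u, w, y, x, z, v1, u1: one use apiece)
affine ✓ (at most one use each (v, u, w, y, x, z, v1, u1))
relevant ✓ (none of v, u, w, y, x, z, v1, u1 goes unused)
unrestricted ✓ (simply typable at C; W, C, E all held)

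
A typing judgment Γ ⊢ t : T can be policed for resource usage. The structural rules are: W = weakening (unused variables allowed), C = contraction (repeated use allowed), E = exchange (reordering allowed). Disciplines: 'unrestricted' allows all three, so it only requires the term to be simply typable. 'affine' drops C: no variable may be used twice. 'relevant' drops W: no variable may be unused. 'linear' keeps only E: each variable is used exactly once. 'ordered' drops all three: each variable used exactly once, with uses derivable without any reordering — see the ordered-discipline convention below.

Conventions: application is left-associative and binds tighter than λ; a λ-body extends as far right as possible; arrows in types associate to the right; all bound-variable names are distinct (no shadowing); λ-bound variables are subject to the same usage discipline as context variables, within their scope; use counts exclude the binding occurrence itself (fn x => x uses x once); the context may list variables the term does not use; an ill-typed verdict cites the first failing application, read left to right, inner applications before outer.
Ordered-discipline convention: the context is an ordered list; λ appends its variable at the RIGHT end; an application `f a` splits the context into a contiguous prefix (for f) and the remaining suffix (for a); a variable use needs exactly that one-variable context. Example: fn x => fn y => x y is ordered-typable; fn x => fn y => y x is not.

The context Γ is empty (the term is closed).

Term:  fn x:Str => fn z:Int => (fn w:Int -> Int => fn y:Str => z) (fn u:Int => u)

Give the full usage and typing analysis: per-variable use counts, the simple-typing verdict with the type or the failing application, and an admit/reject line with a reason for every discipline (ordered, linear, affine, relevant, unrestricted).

use counts: x (bound): 0×; z (bound): 1×; w (bound): 0×; y (bound): 0×; u (bound): 1×
order of uses: z, u
typing: ✓ — Str -> Int -> Str -> Int
ordered: ✗, needs weakening: x, w, y unused
linear: ✗, needs weakening: x, w, y unused
affine: ✓, no duplicate uses among x, z, w, y, u
relevant: ✗, needs weakening: x, w, y unused
unrestricted: ✓, type-checks (Str -> Int -> Str -> Int) and nothing is barred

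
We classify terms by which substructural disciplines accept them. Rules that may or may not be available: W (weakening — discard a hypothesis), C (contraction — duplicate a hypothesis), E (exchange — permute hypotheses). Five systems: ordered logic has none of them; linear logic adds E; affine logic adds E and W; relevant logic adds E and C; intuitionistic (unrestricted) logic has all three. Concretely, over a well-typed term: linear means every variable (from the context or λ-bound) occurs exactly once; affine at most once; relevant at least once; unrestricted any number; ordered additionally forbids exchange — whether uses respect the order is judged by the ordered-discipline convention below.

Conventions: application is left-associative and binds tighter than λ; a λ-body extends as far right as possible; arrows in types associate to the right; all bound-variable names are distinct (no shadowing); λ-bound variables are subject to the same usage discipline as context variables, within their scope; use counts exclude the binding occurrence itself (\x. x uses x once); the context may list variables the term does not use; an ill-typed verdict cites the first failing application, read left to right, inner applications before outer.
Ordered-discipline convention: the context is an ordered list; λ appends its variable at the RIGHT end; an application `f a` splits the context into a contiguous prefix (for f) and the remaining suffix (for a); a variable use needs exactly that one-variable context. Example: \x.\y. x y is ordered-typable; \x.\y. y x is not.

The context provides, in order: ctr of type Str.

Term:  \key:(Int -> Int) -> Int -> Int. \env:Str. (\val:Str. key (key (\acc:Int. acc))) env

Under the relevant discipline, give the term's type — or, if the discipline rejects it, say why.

not well-typed under relevant — needs weakening: ctr, val unused
use counts: ctr: 0×; key [bound]: 2×; env [bound]: 1×; val [bound]: 0×; acc [bound]: 1×
left-to-right use order: key, key, acc, env
typing: well-typed at ((Int -> Int) -> Int -> Int) -> Str -> Int -> Int
across the five disciplines: ordered ✗, linear ✗, affine ✗, relevant ✗, unrestricted ✓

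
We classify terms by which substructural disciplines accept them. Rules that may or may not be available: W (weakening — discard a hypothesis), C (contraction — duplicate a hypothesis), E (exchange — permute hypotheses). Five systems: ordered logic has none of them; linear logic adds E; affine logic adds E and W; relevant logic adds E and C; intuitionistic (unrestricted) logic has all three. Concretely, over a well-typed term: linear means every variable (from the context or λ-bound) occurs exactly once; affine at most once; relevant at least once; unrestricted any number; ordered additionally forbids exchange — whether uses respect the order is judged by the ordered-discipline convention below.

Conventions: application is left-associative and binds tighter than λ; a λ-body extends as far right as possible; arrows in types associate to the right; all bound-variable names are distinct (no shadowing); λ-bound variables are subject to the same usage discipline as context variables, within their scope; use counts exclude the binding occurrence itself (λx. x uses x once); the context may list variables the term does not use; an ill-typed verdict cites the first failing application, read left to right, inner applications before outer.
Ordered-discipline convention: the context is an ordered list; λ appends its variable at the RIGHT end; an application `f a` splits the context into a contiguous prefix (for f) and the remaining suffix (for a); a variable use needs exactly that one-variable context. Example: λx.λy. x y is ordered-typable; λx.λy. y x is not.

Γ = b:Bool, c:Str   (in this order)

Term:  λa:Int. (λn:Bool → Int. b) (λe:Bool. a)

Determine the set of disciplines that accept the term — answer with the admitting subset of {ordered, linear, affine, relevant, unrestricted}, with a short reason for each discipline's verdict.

admitted by: affine, unrestricted
usage: b ×1, c ×0, a [bound] ×1, n [bound] ×0, e [bound] ×0
order of uses: b, a
typing: ✓ — Int → Bool
ordered: ✗, c, n, e left unused
linear: ✗, c, n, e left unused
affine: ✓, at most one use each (b, c, a, n, e)
relevant: ✗, c, n, e left unused
unrestricted: ✓, type-checks (Int → Bool) and nothing is barred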